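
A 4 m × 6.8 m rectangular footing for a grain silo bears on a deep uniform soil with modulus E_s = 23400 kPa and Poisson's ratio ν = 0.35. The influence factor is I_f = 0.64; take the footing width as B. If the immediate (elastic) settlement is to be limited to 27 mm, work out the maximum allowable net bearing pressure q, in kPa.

q ≈ 281 kPa

S_e = q·B·(1−ν²)/E_s · I_f  ⇒  q = S_e·E_s / (B·(1−ν²)·I_f).
q = 0.027 × 23400 / (4 × 0.8775 × 0.64) = 281.2 kPa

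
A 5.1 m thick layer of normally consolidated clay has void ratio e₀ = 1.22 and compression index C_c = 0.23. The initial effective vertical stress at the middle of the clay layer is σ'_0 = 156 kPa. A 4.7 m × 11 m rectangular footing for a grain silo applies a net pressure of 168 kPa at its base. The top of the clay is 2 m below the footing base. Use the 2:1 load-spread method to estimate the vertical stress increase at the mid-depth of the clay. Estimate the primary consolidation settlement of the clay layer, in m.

Mid-depth of clay below the footing base: z = 2 + 5.1/2 = 4.55 m.
Stress increase at mid-clay by the 2:1 spreading method:
Δσ = qBL/((B+z)(L+z)) = 168×4.7×11/((4.7+4.55)(11+4.55)) = 60.385 kPa
Final effective stress: σ'_f = σ'_0 + Δσ = 156 + 60.385 = 216.38 kPa.
Normally consolidated clay, so the full stress increment lies on the virgin compression line:
S_c = C_c·H/(1+e₀)·log₁₀(σ'_f/σ'_0) = 0.23×5.1/(1+1.22)×log₁₀(216.38/156)
    = 0.52838 × 0.14209 = 0.07508 m

S_c ≈ 0.0751 m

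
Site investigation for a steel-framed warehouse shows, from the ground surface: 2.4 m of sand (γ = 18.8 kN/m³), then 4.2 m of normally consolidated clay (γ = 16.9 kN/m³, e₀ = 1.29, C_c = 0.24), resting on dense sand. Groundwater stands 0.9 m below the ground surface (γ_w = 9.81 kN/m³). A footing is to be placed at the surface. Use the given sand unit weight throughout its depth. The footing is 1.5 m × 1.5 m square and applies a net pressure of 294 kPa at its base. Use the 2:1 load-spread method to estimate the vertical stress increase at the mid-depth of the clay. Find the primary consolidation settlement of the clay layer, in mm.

S_c ≈ 65.1 mm

Mid-depth of clay below the ground surface: z = 2.4 + 4.2/2 = 4.5 m.
Total vertical stress at mid-clay: σ_v = 18.8×2.4 + 16.9×2.1 = 80.61 kPa.
Pore pressure: u = 9.81×(4.5 − 0.9) = 35.316 kPa.
Initial effective stress: σ'_0 = σ_v − u = 80.61 − 35.316 = 45.294 kPa.
Stress increase at mid-clay by the 2:1 spreading method:
Δσ = qBL/((B+z)(L+z)) = 294×1.5×1.5/((1.5+4.5)(1.5+4.5)) = 18.375 kPa
Final effective stress: σ'_f = σ'_0 + Δσ = 45.294 + 18.375 = 63.669 kPa.
Normally consolidated clay, so the full stress increment lies on the virgin compression line:
S_c = C_c·H/(1+e₀)·log₁₀(σ'_f/σ'_0) = 0.24×4.2/(1+1.29)×log₁₀(63.669/45.294)
    = 0.44017 × 0.14789 = 0.0651 m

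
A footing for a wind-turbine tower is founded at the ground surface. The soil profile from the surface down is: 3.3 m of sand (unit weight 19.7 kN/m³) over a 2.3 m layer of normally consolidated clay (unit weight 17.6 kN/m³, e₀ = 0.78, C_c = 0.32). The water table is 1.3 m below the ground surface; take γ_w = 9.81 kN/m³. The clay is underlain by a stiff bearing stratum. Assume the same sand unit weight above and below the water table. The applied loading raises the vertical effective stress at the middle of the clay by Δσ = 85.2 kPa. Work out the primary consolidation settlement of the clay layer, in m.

Mid-depth of clay below the ground surface: z = 3.3 + 2.3/2 = 4.45 m.
Total vertical stress at mid-clay: σ_v = 19.7×3.3 + 17.6×1.15 = 85.25 kPa.
Pore pressure: u = 9.81×(4.45 − 1.3) = 30.902 kPa.
Initial effective stress: σ'_0 = σ_v − u = 85.25 − 30.902 = 54.348 kPa.
Final effective stress: σ'_f = σ'_0 + Δσ = 54.348 + 85.2 = 139.55 kPa.
Normally consolidated clay, so the full stress increment lies on the virgin compression line:
S_c = C_c·H/(1+e₀)·log₁₀(σ'_f/σ'_0) = 0.32×2.3/(1+0.78)×log₁₀(139.55/54.348)
    = 0.41348 × 0.40955 = 0.1693 m

S_c ≈ 0.169 m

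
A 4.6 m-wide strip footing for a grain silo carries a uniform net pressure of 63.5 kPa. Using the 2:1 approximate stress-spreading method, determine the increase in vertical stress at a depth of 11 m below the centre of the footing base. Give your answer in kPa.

Δσ_z ≈ 18.7 kPa

By the 2:1 method the load spreads at 1 horizontal : 2 vertical, so at depth z the loaded area has grown by z in each plan dimension:
Δσ = qB/(B+z) = 63.5×4.6/(4.6+11) = 18.724 kPa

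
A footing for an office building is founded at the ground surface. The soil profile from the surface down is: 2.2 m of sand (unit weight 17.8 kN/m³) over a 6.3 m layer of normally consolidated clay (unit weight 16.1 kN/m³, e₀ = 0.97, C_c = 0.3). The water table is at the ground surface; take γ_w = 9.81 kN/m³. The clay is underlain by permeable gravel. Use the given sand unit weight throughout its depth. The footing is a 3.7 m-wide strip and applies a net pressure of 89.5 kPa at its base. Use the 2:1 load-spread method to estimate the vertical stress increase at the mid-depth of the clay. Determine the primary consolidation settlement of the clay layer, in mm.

Mid-depth of clay below the ground surface: z = 2.2 + 6.3/2 = 5.35 m.
Total vertical stress at mid-clay: σ_v = 17.8×2.2 + 16.1×3.15 = 89.875 kPa.
Pore pressure: u = 9.81×(5.35 − 0) = 52.483 kPa.
Initial effective stress: σ'_0 = σ_v − u = 89.875 − 52.483 = 37.392 kPa.
Stress increase at mid-clay by the 2:1 spreading method:
Δσ = qB/(B+z) = 89.5×3.7/(3.7+5.35) = 36.591 kPa
Final effective stress: σ'_f = σ'_0 + Δσ = 37.392 + 36.591 = 73.983 kPa.
Normally consolidated clay, so the full stress increment lies on the virgin compression line:
S_c = C_c·H/(1+e₀)·log₁₀(σ'_f/σ'_0) = 0.3×6.3/(1+0.97)×log₁₀(73.983/37.392)
    = 0.95939 × 0.29635 = 0.2843 m

S_c ≈ 284 mm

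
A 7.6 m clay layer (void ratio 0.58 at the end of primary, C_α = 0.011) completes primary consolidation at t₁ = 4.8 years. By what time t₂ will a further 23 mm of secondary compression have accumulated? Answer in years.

S_s = C_α·H/(1+e_p)·log₁₀(t₂/t₁) ⇒ log₁₀(t₂/t₁) = S_s·(1+e_p)/(C_α·H).
log₁₀(t₂/t₁) = 0.023 × (1+0.58) / (0.011×7.6) = 0.4347
t₂ = t₁ × 10^0.4347 = 4.8 × 2.721 = 13.06 years

t₂ ≈ 13.1 years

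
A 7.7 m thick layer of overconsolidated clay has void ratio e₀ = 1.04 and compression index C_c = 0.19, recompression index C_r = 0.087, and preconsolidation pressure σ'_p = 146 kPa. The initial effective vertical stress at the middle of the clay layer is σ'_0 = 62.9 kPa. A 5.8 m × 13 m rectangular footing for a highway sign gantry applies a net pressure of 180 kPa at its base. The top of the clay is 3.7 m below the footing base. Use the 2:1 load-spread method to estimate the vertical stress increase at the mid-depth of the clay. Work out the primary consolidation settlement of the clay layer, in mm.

Mid-depth of clay below the footing base: z = 3.7 + 7.7/2 = 7.55 m.
Stress increase at mid-clay by the 2:1 spreading method:
Δσ = qBL/((B+z)(L+z)) = 180×5.8×13/((5.8+7.55)(13+7.55)) = 49.471 kPa
Final effective stress: σ'_f = 62.9 + 49.471 = 112.37 kPa.
σ'_f = 112.37 ≤ σ'_p = 146 kPa, so the clay remains overconsolidated and only the recompression index applies:
S_c = C_r·H/(1+e₀)·log₁₀(σ'_f/σ'_0) = 0.087×7.7/2.04×log₁₀(112.37/62.9)
    = 0.32838 × 0.252 = 0.08275 m

S_c ≈ 82.8 mm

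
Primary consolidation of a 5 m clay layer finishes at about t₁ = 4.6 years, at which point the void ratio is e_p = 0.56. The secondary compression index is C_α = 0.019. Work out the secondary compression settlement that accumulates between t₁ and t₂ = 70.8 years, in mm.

Secondary compression: S_s = C_α·H/(1+e_p)·log₁₀(t₂/t₁)
S_s = 0.019×5/(1+0.56)×log₁₀(70.8/4.6)
    = 0.0609 × 1.187 = 0.0723 m

S_s ≈ 72.3 mm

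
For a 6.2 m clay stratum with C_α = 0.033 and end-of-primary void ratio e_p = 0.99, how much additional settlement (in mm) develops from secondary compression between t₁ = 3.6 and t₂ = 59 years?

S_s ≈ 125 mm

Secondary compression: S_s = C_α·H/(1+e_p)·log₁₀(t₂/t₁)
S_s = 0.033×6.2/(1+0.99)×log₁₀(59/3.6)
    = 0.1028 × 1.215 = 0.1249 m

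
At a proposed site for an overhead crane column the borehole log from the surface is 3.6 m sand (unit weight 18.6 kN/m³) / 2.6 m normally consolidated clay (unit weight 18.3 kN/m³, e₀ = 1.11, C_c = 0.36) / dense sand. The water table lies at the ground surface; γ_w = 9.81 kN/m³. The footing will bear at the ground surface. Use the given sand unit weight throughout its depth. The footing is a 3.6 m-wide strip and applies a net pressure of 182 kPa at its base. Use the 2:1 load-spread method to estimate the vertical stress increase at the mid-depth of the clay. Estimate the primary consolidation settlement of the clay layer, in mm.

S_c ≈ 199 mm

Mid-depth of clay below the ground surface: z = 3.6 + 2.6/2 = 4.9 m.
Total vertical stress at mid-clay: σ_v = 18.6×3.6 + 18.3×1.3 = 90.75 kPa.
Pore pressure: u = 9.81×(4.9 − 0) = 48.069 kPa.
Initial effective stress: σ'_0 = σ_v − u = 90.75 − 48.069 = 42.681 kPa.
Stress increase at mid-clay by the 2:1 spreading method:
Δσ = qB/(B+z) = 182×3.6/(3.6+4.9) = 77.082 kPa
Final effective stress: σ'_f = σ'_0 + Δσ = 42.681 + 77.082 = 119.76 kPa.
Normally consolidated clay, so the full stress increment lies on the virgin compression line:
S_c = C_c·H/(1+e₀)·log₁₀(σ'_f/σ'_0) = 0.36×2.6/(1+1.11)×log₁₀(119.76/42.681)
    = 0.4436 × 0.44808 = 0.1988 m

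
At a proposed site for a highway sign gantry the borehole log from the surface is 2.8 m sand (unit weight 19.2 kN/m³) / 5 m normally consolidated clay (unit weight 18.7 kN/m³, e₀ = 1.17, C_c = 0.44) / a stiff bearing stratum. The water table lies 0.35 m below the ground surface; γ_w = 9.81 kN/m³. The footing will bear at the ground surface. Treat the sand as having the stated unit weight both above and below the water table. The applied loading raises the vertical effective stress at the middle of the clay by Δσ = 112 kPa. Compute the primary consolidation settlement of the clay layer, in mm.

S_c ≈ 506 mm

Mid-depth of clay below the ground surface: z = 2.8 + 5/2 = 5.3 m.
Total vertical stress at mid-clay: σ_v = 19.2×2.8 + 18.7×2.5 = 100.51 kPa.
Pore pressure: u = 9.81×(5.3 − 0.35) = 48.56 kPa.
Initial effective stress: σ'_0 = σ_v − u = 100.51 − 48.56 = 51.95 kPa.
Final effective stress: σ'_f = σ'_0 + Δσ = 51.95 + 112 = 163.95 kPa.
Normally consolidated clay, so the full stress increment lies on the virgin compression line:
S_c = C_c·H/(1+e₀)·log₁₀(σ'_f/σ'_0) = 0.44×5/(1+1.17)×log₁₀(163.95/51.95)
    = 1.0138 × 0.49913 = 0.506 m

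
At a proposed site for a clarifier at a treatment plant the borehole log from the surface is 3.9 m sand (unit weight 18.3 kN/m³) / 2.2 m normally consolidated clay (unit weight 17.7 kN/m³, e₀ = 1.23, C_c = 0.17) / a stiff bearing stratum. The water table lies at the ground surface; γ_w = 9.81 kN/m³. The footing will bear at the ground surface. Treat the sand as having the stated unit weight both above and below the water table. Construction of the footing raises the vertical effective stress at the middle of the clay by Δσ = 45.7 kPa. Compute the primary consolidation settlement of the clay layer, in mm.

Mid-depth of clay below the ground surface: z = 3.9 + 2.2/2 = 5 m.
Total vertical stress at mid-clay: σ_v = 18.3×3.9 + 17.7×1.1 = 90.84 kPa.
Pore pressure: u = 9.81×(5 − 0) = 49.05 kPa.
Initial effective stress: σ'_0 = σ_v − u = 90.84 − 49.05 = 41.79 kPa.
Final effective stress: σ'_f = σ'_0 + Δσ = 41.79 + 45.7 = 87.49 kPa.
Normally consolidated clay, so the full stress increment lies on the virgin compression line:
S_c = C_c·H/(1+e₀)·log₁₀(σ'_f/σ'_0) = 0.17×2.2/(1+1.23)×log₁₀(87.49/41.79)
    = 0.16771 × 0.32089 = 0.05382 m

S_c ≈ 53.8 mm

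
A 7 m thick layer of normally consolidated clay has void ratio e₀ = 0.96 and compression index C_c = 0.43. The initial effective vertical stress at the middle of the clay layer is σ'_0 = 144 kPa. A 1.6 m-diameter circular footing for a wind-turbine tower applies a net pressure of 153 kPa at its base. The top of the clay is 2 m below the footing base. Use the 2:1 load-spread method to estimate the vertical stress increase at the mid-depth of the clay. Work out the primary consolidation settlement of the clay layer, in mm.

S_c ≈ 35 mm

Mid-depth of clay below the footing base: z = 2 + 7/2 = 5.5 m.
Stress increase at mid-clay by the 2:1 spreading method:
Δσ ≈ qD²/(D+z)² = 153×1.6²/(1.6+5.5)² = 7.7699 kPa
Final effective stress: σ'_f = σ'_0 + Δσ = 144 + 7.7699 = 151.77 kPa.
Normally consolidated clay, so the full stress increment lies on the virgin compression line:
S_c = C_c·H/(1+e₀)·log₁₀(σ'_f/σ'_0) = 0.43×7/(1+0.96)×log₁₀(151.77/144)
    = 1.5357 × 0.022823 = 0.03505 m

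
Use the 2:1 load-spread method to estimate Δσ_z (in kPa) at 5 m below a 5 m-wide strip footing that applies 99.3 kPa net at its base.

Δσ_z ≈ 49.6 kPa

By the 2:1 method the load spreads at 1 horizontal : 2 vertical, so at depth z the loaded area has grown by z in each plan dimension:
Δσ = qB/(B+z) = 99.3×5/(5+5) = 49.65 kPa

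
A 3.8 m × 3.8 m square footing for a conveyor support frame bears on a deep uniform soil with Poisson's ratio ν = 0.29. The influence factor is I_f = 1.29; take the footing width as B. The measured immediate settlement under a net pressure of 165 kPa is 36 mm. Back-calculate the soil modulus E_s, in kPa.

S_e = q·B·(1−ν²)/E_s · I_f  ⇒  E_s = q·B·(1−ν²)·I_f / S_e.
E_s = 165 × 3.8 × 0.9159 × 1.29 / 0.036 = 20580 kPa

E_s ≈ 20600 kPa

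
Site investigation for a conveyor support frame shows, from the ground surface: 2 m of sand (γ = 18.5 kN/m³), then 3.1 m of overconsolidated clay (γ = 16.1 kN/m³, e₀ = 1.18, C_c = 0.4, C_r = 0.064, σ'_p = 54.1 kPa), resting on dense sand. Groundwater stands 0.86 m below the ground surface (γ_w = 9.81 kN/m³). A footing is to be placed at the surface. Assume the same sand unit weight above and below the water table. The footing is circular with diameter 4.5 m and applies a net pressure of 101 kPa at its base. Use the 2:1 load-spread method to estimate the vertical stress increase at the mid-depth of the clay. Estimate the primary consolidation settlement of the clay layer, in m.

Mid-depth of clay below the ground surface: z = 2 + 3.1/2 = 3.55 m.
Total vertical stress at mid-clay: σ_v = 18.5×2 + 16.1×1.55 = 61.955 kPa.
Pore pressure: u = 9.81×(3.55 − 0.86) = 26.389 kPa.
Initial effective stress: σ'_0 = σ_v − u = 61.955 − 26.389 = 35.566 kPa.
Stress increase at mid-clay by the 2:1 spreading method:
Δσ ≈ qD²/(D+z)² = 101×4.5²/(4.5+3.55)² = 31.561 kPa
Final effective stress: σ'_f = 35.566 + 31.561 = 67.127 kPa.
σ'_f = 67.127 > σ'_p = 54.1 kPa, so the stress path crosses the preconsolidation pressure — recompression up to σ'_p, then virgin compression beyond:
S_c = H/(1+e₀)·[C_r·log₁₀(σ'_p/σ'_0) + C_c·log₁₀(σ'_f/σ'_p)]
    = 3.1/2.18 × [0.064×log₁₀(54.1/35.566) + 0.4×log₁₀(67.127/54.1)]
    = 1.422 × [0.011658 + 0.03748] = 0.06987 m

S_c ≈ 0.0699 m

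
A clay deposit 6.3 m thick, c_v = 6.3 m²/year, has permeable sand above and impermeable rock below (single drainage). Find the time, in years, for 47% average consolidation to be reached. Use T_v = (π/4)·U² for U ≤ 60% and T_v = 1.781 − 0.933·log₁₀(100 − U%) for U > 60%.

Drainage path length: H_d = H = 6.3 m (single drainage).
U ≤ 60%: T_v = (π/4)·U² = (π/4)×0.47² = 0.17349.
t = T_v·H_d²/c_v = 0.17349×6.3²/6.3 = 1.093 years.

t ≈ 1.09 years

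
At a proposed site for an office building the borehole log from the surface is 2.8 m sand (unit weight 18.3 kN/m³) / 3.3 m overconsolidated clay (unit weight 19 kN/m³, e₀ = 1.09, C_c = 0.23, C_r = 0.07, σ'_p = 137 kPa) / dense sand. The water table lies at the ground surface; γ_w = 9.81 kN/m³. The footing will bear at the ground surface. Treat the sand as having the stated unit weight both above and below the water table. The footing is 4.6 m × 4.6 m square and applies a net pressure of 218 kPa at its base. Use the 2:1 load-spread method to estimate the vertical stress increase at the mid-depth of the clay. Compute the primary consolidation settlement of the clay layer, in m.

S_c ≈ 0.0429 m

Mid-depth of clay below the ground surface: z = 2.8 + 3.3/2 = 4.45 m.
Total vertical stress at mid-clay: σ_v = 18.3×2.8 + 19×1.65 = 82.59 kPa.
Pore pressure: u = 9.81×(4.45 − 0) = 43.655 kPa.
Initial effective stress: σ'_0 = σ_v − u = 82.59 − 43.655 = 38.935 kPa.
Stress increase at mid-clay by the 2:1 spreading method:
Δσ = qBL/((B+z)(L+z)) = 218×4.6×4.6/((4.6+4.45)(4.6+4.45)) = 56.322 kPa
Final effective stress: σ'_f = 38.935 + 56.322 = 95.257 kPa.
σ'_f = 95.257 ≤ σ'_p = 137 kPa, so the clay remains overconsolidated and only the recompression index applies:
S_c = C_r·H/(1+e₀)·log₁₀(σ'_f/σ'_0) = 0.07×3.3/2.09×log₁₀(95.257/38.935)
    = 0.11052 × 0.38856 = 0.04294 m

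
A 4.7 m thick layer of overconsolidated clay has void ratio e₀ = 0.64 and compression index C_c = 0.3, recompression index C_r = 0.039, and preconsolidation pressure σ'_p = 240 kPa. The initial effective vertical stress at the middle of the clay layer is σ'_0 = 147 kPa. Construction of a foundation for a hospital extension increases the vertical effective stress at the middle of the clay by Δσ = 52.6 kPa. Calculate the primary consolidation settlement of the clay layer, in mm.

Final effective stress: σ'_f = 147 + 52.6 = 199.6 kPa.
σ'_f = 199.6 ≤ σ'_p = 240 kPa, so the clay remains overconsolidated and only the recompression index applies:
S_c = C_r·H/(1+e₀)·log₁₀(σ'_f/σ'_0) = 0.039×4.7/1.64×log₁₀(199.6/147)
    = 0.11177 × 0.13284 = 0.01485 m

S_c ≈ 14.8 mm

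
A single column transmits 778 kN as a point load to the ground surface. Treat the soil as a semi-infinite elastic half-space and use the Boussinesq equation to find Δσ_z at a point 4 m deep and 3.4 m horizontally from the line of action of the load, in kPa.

Δσ_z ≈ 5.96 kPa

Boussinesq vertical stress below a point load on an elastic half-space:
Δσ_z = 3P/(2πz²) · [1 + (r/z)²]^(−5/2)
r/z = 3.4/4 = 0.85; [1+(r/z)²]^(−5/2) = 0.2568.
Δσ_z = 3×778/(2π×4²) × 0.2568 = 23.217 × 0.2568 = 5.962 kPa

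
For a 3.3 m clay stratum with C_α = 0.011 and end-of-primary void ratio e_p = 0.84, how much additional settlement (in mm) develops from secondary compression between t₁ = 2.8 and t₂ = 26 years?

S_s ≈ 19.1 mm

Secondary compression: S_s = C_α·H/(1+e_p)·log₁₀(t₂/t₁)
S_s = 0.011×3.3/(1+0.84)×log₁₀(26/2.8)
    = 0.01973 × 0.9678 = 0.01909 m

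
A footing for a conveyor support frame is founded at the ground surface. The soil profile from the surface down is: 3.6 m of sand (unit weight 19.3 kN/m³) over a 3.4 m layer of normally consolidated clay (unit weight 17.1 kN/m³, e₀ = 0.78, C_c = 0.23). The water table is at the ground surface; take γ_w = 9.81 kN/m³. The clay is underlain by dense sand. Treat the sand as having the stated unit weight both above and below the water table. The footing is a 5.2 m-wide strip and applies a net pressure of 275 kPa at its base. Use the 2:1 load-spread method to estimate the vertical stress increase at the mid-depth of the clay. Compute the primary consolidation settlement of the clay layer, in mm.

Mid-depth of clay below the ground surface: z = 3.6 + 3.4/2 = 5.3 m.
Total vertical stress at mid-clay: σ_v = 19.3×3.6 + 17.1×1.7 = 98.55 kPa.
Pore pressure: u = 9.81×(5.3 − 0) = 51.993 kPa.
Initial effective stress: σ'_0 = σ_v − u = 98.55 − 51.993 = 46.557 kPa.
Stress increase at mid-clay by the 2:1 spreading method:
Δσ = qB/(B+z) = 275×5.2/(5.2+5.3) = 136.19 kPa
Final effective stress: σ'_f = σ'_0 + Δσ = 46.557 + 136.19 = 182.75 kPa.
Normally consolidated clay, so the full stress increment lies on the virgin compression line:
S_c = C_c·H/(1+e₀)·log₁₀(σ'_f/σ'_0) = 0.23×3.4/(1+0.78)×log₁₀(182.75/46.557)
    = 0.43933 × 0.59387 = 0.2609 m

S_c ≈ 261 mm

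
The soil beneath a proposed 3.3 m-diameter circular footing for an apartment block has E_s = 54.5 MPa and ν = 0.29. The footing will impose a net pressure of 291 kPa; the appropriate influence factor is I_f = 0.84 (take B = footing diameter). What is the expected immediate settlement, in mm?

Immediate (elastic) settlement: S_e = q·B·(1−ν²)/E_s · I_f.
E_s = 54.5 MPa = 54500 kPa.
S_e = 291 × 3.3 × (1 − 0.29²) / 54500 × 0.84
    = 291 × 3.3 × 0.9159 / 54500 × 0.84
    = 0.01356 m = 13.56 mm

S_e ≈ 13.6 mm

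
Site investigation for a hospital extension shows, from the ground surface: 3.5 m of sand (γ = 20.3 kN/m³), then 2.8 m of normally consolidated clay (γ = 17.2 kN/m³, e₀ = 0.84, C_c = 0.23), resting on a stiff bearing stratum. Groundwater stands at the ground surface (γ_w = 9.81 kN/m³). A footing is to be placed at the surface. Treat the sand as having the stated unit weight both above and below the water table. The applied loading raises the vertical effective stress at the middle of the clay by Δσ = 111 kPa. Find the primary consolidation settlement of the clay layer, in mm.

S_c ≈ 184 mm

Mid-depth of clay below the ground surface: z = 3.5 + 2.8/2 = 4.9 m.
Total vertical stress at mid-clay: σ_v = 20.3×3.5 + 17.2×1.4 = 95.13 kPa.
Pore pressure: u = 9.81×(4.9 − 0) = 48.069 kPa.
Initial effective stress: σ'_0 = σ_v − u = 95.13 − 48.069 = 47.061 kPa.
Final effective stress: σ'_f = σ'_0 + Δσ = 47.061 + 111 = 158.06 kPa.
Normally consolidated clay, so the full stress increment lies on the virgin compression line:
S_c = C_c·H/(1+e₀)·log₁₀(σ'_f/σ'_0) = 0.23×2.8/(1+0.84)×log₁₀(158.06/47.061)
    = 0.35 × 0.52616 = 0.1842 m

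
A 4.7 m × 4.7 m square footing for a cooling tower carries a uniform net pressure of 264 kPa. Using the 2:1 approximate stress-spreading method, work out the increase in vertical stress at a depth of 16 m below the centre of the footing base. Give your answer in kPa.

Δσ_z ≈ 13.6 kPa

By the 2:1 method the load spreads at 1 horizontal : 2 vertical, so at depth z the loaded area has grown by z in each plan dimension:
Δσ = qBL/((B+z)(L+z)) = 264×4.7×4.7/((4.7+16)(4.7+16)) = 13.61 kPa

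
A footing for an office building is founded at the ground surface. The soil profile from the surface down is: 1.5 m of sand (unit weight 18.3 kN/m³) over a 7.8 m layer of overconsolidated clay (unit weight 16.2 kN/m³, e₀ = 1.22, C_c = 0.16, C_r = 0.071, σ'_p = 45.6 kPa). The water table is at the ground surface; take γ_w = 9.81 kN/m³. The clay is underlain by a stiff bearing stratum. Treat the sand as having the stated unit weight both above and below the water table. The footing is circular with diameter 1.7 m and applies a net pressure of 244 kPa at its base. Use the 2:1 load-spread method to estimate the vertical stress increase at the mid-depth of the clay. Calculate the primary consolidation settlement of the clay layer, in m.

Mid-depth of clay below the ground surface: z = 1.5 + 7.8/2 = 5.4 m.
Total vertical stress at mid-clay: σ_v = 18.3×1.5 + 16.2×3.9 = 90.63 kPa.
Pore pressure: u = 9.81×(5.4 − 0) = 52.974 kPa.
Initial effective stress: σ'_0 = σ_v − u = 90.63 − 52.974 = 37.656 kPa.
Stress increase at mid-clay by the 2:1 spreading method:
Δσ ≈ qD²/(D+z)² = 244×1.7²/(1.7+5.4)² = 13.988 kPa
Final effective stress: σ'_f = 37.656 + 13.988 = 51.644 kPa.
σ'_f = 51.644 > σ'_p = 45.6 kPa, so the stress path crosses the preconsolidation pressure — recompression up to σ'_p, then virgin compression beyond:
S_c = H/(1+e₀)·[C_r·log₁₀(σ'_p/σ'_0) + C_c·log₁₀(σ'_f/σ'_p)]
    = 7.8/2.22 × [0.071×log₁₀(45.6/37.656) + 0.16×log₁₀(51.644/45.6)]
    = 3.5135 × [0.0059023 + 0.0086488] = 0.05113 m

S_c ≈ 0.0511 m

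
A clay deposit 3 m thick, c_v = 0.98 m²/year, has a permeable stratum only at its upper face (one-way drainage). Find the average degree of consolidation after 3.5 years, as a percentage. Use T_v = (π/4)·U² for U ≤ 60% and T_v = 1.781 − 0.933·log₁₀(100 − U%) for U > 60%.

Drainage path length: H_d = H = 3 m (single drainage).
T_v = c_v·t/H_d² = 0.98×3.5/3² = 0.38111.
T_v = 0.38111 corresponds to the U > 60% branch:
U = 1 − 10^((1.781 − T_v)/0.933)/100 = 0.6835

U ≈ 68.3 %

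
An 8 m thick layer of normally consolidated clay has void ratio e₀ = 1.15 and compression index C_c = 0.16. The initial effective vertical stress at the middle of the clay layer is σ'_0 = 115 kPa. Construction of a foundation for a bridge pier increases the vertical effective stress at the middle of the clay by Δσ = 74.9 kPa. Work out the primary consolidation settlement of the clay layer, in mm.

S_c ≈ 130 mm

Final effective stress: σ'_f = σ'_0 + Δσ = 115 + 74.9 = 189.9 kPa.
Normally consolidated clay, so the full stress increment lies on the virgin compression line:
S_c = C_c·H/(1+e₀)·log₁₀(σ'_f/σ'_0) = 0.16×8/(1+1.15)×log₁₀(189.9/115)
    = 0.59535 × 0.21783 = 0.1297 m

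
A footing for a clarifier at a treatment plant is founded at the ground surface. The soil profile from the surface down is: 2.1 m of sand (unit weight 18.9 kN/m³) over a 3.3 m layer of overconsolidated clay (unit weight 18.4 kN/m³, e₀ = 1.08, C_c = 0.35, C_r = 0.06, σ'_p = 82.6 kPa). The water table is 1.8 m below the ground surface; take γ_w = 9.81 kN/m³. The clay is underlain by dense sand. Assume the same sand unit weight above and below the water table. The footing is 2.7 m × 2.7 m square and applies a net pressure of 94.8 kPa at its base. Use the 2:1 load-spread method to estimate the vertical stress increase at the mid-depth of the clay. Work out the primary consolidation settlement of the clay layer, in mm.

S_c ≈ 11.7 mm

Mid-depth of clay below the ground surface: z = 2.1 + 3.3/2 = 3.75 m.
Total vertical stress at mid-clay: σ_v = 18.9×2.1 + 18.4×1.65 = 70.05 kPa.
Pore pressure: u = 9.81×(3.75 − 1.8) = 19.13 kPa.
Initial effective stress: σ'_0 = σ_v − u = 70.05 − 19.13 = 50.92 kPa.
Stress increase at mid-clay by the 2:1 spreading method:
Δσ = qBL/((B+z)(L+z)) = 94.8×2.7×2.7/((2.7+3.75)(2.7+3.75)) = 16.612 kPa
Final effective stress: σ'_f = 50.92 + 16.612 = 67.532 kPa.
σ'_f = 67.532 ≤ σ'_p = 82.6 kPa, so the clay remains overconsolidated and only the recompression index applies:
S_c = C_r·H/(1+e₀)·log₁₀(σ'_f/σ'_0) = 0.06×3.3/2.08×log₁₀(67.532/50.92)
    = 0.09519 × 0.12262 = 0.01167 m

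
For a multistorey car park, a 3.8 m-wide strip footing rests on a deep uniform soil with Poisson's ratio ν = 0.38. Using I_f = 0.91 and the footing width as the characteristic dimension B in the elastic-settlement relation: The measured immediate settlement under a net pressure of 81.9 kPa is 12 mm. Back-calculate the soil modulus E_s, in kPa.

E_s ≈ 20200 kPa

S_e = q·B·(1−ν²)/E_s · I_f  ⇒  E_s = q·B·(1−ν²)·I_f / S_e.
E_s = 81.9 × 3.8 × 0.8556 × 0.91 / 0.012 = 20190 kPa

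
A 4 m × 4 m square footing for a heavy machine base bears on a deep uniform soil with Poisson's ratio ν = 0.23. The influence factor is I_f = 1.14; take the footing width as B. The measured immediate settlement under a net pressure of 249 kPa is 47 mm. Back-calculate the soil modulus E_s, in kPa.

S_e = q·B·(1−ν²)/E_s · I_f  ⇒  E_s = q·B·(1−ν²)·I_f / S_e.
E_s = 249 × 4 × 0.9471 × 1.14 / 0.047 = 22880 kPa

E_s ≈ 22900 kPa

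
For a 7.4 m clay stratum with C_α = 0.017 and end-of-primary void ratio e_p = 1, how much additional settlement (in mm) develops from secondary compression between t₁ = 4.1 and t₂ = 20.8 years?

Secondary compression: S_s = C_α·H/(1+e_p)·log₁₀(t₂/t₁)
S_s = 0.017×7.4/(1+1)×log₁₀(20.8/4.1)
    = 0.0629 × 0.7053 = 0.04436 m

S_s ≈ 44.4 mm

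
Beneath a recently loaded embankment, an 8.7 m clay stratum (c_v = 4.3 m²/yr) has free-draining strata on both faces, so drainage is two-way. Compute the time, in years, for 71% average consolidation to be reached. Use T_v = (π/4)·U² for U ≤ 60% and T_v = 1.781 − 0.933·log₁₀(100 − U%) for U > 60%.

Drainage path length: H_d = H/2 = 4.35 m (double drainage).
U > 60%: T_v = 1.781 − 0.933·log₁₀(100 − 71) = 0.41658.
t = T_v·H_d²/c_v = 0.41658×4.35²/4.3 = 1.833 years.

t ≈ 1.83 years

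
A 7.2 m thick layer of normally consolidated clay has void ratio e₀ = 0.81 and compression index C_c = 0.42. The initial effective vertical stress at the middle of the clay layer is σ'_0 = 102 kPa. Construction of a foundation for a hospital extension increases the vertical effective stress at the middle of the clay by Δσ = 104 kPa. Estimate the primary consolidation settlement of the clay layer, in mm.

Final effective stress: σ'_f = σ'_0 + Δσ = 102 + 104 = 206 kPa.
Normally consolidated clay, so the full stress increment lies on the virgin compression line:
S_c = C_c·H/(1+e₀)·log₁₀(σ'_f/σ'_0) = 0.42×7.2/(1+0.81)×log₁₀(206/102)
    = 1.6707 × 0.30527 = 0.51 m

S_c ≈ 510 mm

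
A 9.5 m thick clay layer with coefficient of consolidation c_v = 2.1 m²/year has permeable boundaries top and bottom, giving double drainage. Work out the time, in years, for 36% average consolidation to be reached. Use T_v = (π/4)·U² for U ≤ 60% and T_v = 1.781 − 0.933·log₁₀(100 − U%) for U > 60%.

Drainage path length: H_d = H/2 = 4.75 m (double drainage).
U ≤ 60%: T_v = (π/4)·U² = (π/4)×0.36² = 0.10179.
t = T_v·H_d²/c_v = 0.10179×4.75²/2.1 = 1.094 years.

t ≈ 1.09 years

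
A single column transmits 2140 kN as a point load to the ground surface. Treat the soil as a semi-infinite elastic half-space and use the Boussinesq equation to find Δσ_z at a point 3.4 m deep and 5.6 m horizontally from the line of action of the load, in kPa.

Boussinesq vertical stress below a point load on an elastic half-space:
Δσ_z = 3P/(2πz²) · [1 + (r/z)²]^(−5/2)
r/z = 5.6/3.4 = 1.6471; [1+(r/z)²]^(−5/2) = 0.037648.
Δσ_z = 3×2140/(2π×3.4²) × 0.037648 = 88.389 × 0.037648 = 3.328 kPa

Δσ_z ≈ 3.33 kPa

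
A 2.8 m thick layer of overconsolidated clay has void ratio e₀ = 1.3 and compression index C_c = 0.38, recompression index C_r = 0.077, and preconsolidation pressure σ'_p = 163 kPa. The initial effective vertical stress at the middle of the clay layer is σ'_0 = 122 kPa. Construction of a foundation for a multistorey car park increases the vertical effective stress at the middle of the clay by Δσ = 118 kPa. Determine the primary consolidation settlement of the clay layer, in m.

Final effective stress: σ'_f = 122 + 118 = 240 kPa.
σ'_f = 240 > σ'_p = 163 kPa, so the stress path crosses the preconsolidation pressure — recompression up to σ'_p, then virgin compression beyond:
S_c = H/(1+e₀)·[C_r·log₁₀(σ'_p/σ'_0) + C_c·log₁₀(σ'_f/σ'_p)]
    = 2.8/2.3 × [0.077×log₁₀(163/122) + 0.38×log₁₀(240/163)]
    = 1.2174 × [0.0096887 + 0.063849] = 0.08952 m

S_c ≈ 0.0895 m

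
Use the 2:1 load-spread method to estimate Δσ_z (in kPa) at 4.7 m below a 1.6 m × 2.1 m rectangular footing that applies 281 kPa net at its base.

By the 2:1 method the load spreads at 1 horizontal : 2 vertical, so at depth z the loaded area has grown by z in each plan dimension:
Δσ = qBL/((B+z)(L+z)) = 281×1.6×2.1/((1.6+4.7)(2.1+4.7)) = 22.039 kPa

Δσ_z ≈ 22 kPa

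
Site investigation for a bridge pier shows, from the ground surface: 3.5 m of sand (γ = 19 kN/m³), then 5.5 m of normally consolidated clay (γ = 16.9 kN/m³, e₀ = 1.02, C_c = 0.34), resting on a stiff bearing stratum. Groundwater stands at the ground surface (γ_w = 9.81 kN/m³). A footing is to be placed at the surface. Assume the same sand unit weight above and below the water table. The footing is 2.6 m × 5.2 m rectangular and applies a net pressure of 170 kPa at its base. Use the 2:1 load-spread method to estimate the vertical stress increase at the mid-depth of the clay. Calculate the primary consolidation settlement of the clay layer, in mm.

S_c ≈ 146 mm

Mid-depth of clay below the ground surface: z = 3.5 + 5.5/2 = 6.25 m.
Total vertical stress at mid-clay: σ_v = 19×3.5 + 16.9×2.75 = 112.97 kPa.
Pore pressure: u = 9.81×(6.25 − 0) = 61.312 kPa.
Initial effective stress: σ'_0 = σ_v − u = 112.97 − 61.312 = 51.658 kPa.
Stress increase at mid-clay by the 2:1 spreading method:
Δσ = qBL/((B+z)(L+z)) = 170×2.6×5.2/((2.6+6.25)(5.2+6.25)) = 22.682 kPa
Final effective stress: σ'_f = σ'_0 + Δσ = 51.658 + 22.682 = 74.34 kPa.
Normally consolidated clay, so the full stress increment lies on the virgin compression line:
S_c = C_c·H/(1+e₀)·log₁₀(σ'_f/σ'_0) = 0.34×5.5/(1+1.02)×log₁₀(74.34/51.658)
    = 0.92574 × 0.15808 = 0.1463 m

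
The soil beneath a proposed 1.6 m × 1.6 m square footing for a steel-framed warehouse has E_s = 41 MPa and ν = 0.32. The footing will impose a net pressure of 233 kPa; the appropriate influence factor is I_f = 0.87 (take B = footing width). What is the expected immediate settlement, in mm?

S_e ≈ 7.1 mm

Immediate (elastic) settlement: S_e = q·B·(1−ν²)/E_s · I_f.
E_s = 41 MPa = 41000 kPa.
S_e = 233 × 1.6 × (1 − 0.32²) / 41000 × 0.87
    = 233 × 1.6 × 0.8976 / 41000 × 0.87
    = 0.007101 m = 7.101 mm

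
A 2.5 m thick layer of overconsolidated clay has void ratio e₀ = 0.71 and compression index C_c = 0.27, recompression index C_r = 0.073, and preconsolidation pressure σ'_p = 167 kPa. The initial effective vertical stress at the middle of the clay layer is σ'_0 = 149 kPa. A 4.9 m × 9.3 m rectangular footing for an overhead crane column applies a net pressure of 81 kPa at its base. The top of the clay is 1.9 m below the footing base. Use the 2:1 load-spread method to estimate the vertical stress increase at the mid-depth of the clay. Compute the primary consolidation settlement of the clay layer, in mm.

S_c ≈ 23.6 mm

Mid-depth of clay below the footing base: z = 1.9 + 2.5/2 = 3.15 m.
Stress increase at mid-clay by the 2:1 spreading method:
Δσ = qBL/((B+z)(L+z)) = 81×4.9×9.3/((4.9+3.15)(9.3+3.15)) = 36.83 kPa
Final effective stress: σ'_f = 149 + 36.83 = 185.83 kPa.
σ'_f = 185.83 > σ'_p = 167 kPa, so the stress path crosses the preconsolidation pressure — recompression up to σ'_p, then virgin compression beyond:
S_c = H/(1+e₀)·[C_r·log₁₀(σ'_p/σ'_0) + C_c·log₁₀(σ'_f/σ'_p)]
    = 2.5/1.71 × [0.073×log₁₀(167/149) + 0.27×log₁₀(185.83/167)]
    = 1.462 × [0.0036157 + 0.012528] = 0.0236 m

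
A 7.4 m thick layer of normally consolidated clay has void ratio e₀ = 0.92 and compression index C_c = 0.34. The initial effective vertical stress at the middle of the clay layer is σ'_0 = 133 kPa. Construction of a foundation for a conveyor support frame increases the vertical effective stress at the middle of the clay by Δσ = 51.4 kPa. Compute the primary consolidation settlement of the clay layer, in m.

S_c ≈ 0.186 m

Final effective stress: σ'_f = σ'_0 + Δσ = 133 + 51.4 = 184.4 kPa.
Normally consolidated clay, so the full stress increment lies on the virgin compression line:
S_c = C_c·H/(1+e₀)·log₁₀(σ'_f/σ'_0) = 0.34×7.4/(1+0.92)×log₁₀(184.4/133)
    = 1.3104 × 0.14191 = 0.186 m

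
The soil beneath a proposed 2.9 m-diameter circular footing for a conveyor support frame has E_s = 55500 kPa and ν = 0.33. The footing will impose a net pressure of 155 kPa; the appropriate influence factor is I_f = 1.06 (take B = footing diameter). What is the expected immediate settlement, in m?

S_e ≈ 0.00765 m

Immediate (elastic) settlement: S_e = q·B·(1−ν²)/E_s · I_f.
S_e = 155 × 2.9 × (1 − 0.33²) / 55500 × 1.06
    = 155 × 2.9 × 0.8911 / 55500 × 1.06
    = 0.00765 m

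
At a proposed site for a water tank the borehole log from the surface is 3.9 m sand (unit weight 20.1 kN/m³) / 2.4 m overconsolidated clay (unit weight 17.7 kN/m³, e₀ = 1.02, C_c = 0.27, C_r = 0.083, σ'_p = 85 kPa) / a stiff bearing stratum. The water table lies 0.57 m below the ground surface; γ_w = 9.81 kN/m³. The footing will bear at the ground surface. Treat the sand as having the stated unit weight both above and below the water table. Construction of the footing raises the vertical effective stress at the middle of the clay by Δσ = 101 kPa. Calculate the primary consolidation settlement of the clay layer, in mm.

S_c ≈ 103 mm

Mid-depth of clay below the ground surface: z = 3.9 + 2.4/2 = 5.1 m.
Total vertical stress at mid-clay: σ_v = 20.1×3.9 + 17.7×1.2 = 99.63 kPa.
Pore pressure: u = 9.81×(5.1 − 0.57) = 44.439 kPa.
Initial effective stress: σ'_0 = σ_v − u = 99.63 − 44.439 = 55.191 kPa.
Final effective stress: σ'_f = 55.191 + 101 = 156.19 kPa.
σ'_f = 156.19 > σ'_p = 85 kPa, so the stress path crosses the preconsolidation pressure — recompression up to σ'_p, then virgin compression beyond:
S_c = H/(1+e₀)·[C_r·log₁₀(σ'_p/σ'_0) + C_c·log₁₀(σ'_f/σ'_p)]
    = 2.4/2.02 × [0.083×log₁₀(85/55.191) + 0.27×log₁₀(156.19/85)]
    = 1.1881 × [0.015567 + 0.071343] = 0.1033 m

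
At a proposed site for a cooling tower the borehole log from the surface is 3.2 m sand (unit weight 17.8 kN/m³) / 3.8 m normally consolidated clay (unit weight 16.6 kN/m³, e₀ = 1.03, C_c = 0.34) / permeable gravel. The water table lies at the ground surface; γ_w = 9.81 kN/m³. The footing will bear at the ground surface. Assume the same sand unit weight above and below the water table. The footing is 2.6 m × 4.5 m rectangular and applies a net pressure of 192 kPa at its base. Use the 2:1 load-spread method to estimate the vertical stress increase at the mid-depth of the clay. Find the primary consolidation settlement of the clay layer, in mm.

S_c ≈ 161 mm

Mid-depth of clay below the ground surface: z = 3.2 + 3.8/2 = 5.1 m.
Total vertical stress at mid-clay: σ_v = 17.8×3.2 + 16.6×1.9 = 88.5 kPa.
Pore pressure: u = 9.81×(5.1 − 0) = 50.031 kPa.
Initial effective stress: σ'_0 = σ_v − u = 88.5 − 50.031 = 38.469 kPa.
Stress increase at mid-clay by the 2:1 spreading method:
Δσ = qBL/((B+z)(L+z)) = 192×2.6×4.5/((2.6+5.1)(4.5+5.1)) = 30.39 kPa
Final effective stress: σ'_f = σ'_0 + Δσ = 38.469 + 30.39 = 68.859 kPa.
Normally consolidated clay, so the full stress increment lies on the virgin compression line:
S_c = C_c·H/(1+e₀)·log₁₀(σ'_f/σ'_0) = 0.34×3.8/(1+1.03)×log₁₀(68.859/38.469)
    = 0.63645 × 0.25285 = 0.1609 m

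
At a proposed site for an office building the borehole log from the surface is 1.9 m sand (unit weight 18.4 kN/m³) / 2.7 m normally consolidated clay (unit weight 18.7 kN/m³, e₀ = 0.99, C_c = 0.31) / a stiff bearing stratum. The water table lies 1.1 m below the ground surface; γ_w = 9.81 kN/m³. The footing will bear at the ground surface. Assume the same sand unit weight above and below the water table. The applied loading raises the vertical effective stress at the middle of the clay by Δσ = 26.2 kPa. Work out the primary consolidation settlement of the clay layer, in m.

S_c ≈ 0.0937 m

Mid-depth of clay below the ground surface: z = 1.9 + 2.7/2 = 3.25 m.
Total vertical stress at mid-clay: σ_v = 18.4×1.9 + 18.7×1.35 = 60.205 kPa.
Pore pressure: u = 9.81×(3.25 − 1.1) = 21.091 kPa.
Initial effective stress: σ'_0 = σ_v − u = 60.205 − 21.091 = 39.114 kPa.
Final effective stress: σ'_f = σ'_0 + Δσ = 39.114 + 26.2 = 65.314 kPa.
Normally consolidated clay, so the full stress increment lies on the virgin compression line:
S_c = C_c·H/(1+e₀)·log₁₀(σ'_f/σ'_0) = 0.31×2.7/(1+0.99)×log₁₀(65.314/39.114)
    = 0.4206 × 0.22267 = 0.09366 m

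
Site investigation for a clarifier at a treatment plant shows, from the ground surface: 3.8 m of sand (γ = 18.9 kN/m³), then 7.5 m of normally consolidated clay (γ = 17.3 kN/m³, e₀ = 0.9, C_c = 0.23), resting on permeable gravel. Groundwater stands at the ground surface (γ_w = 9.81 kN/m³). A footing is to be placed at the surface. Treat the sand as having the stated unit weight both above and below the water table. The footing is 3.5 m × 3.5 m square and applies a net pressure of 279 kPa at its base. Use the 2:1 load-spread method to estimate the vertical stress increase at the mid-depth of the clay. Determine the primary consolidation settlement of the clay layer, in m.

S_c ≈ 0.146 m

Mid-depth of clay below the ground surface: z = 3.8 + 7.5/2 = 7.55 m.
Total vertical stress at mid-clay: σ_v = 18.9×3.8 + 17.3×3.75 = 136.69 kPa.
Pore pressure: u = 9.81×(7.55 − 0) = 74.066 kPa.
Initial effective stress: σ'_0 = σ_v − u = 136.69 − 74.066 = 62.624 kPa.
Stress increase at mid-clay by the 2:1 spreading method:
Δσ = qBL/((B+z)(L+z)) = 279×3.5×3.5/((3.5+7.55)(3.5+7.55)) = 27.991 kPa
Final effective stress: σ'_f = σ'_0 + Δσ = 62.624 + 27.991 = 90.615 kPa.
Normally consolidated clay, so the full stress increment lies on the virgin compression line:
S_c = C_c·H/(1+e₀)·log₁₀(σ'_f/σ'_0) = 0.23×7.5/(1+0.9)×log₁₀(90.615/62.624)
    = 0.90789 × 0.16046 = 0.1457 m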